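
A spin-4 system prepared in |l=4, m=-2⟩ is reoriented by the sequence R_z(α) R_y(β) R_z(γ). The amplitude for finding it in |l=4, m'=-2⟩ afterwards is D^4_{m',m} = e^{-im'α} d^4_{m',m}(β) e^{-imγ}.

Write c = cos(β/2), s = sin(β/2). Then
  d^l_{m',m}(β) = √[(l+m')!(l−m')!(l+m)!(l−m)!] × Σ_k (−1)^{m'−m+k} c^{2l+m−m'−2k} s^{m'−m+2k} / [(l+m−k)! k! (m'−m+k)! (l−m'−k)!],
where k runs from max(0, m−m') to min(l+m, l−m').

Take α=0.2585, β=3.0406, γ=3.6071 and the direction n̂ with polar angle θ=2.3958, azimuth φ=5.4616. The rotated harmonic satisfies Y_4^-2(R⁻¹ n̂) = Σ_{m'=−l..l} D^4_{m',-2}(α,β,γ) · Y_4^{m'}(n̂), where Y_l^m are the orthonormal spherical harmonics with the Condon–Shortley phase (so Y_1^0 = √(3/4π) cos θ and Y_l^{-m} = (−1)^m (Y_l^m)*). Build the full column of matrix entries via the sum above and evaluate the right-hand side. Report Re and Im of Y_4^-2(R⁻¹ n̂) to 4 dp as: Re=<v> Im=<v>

Need the full column D^4_{m',-2} for m'=−4..4 at α=0.2585, β=3.0406, γ=3.6071.
cos(β/2)=0.050475, sin(β/2)=0.998725
d^4_{-4,-2}: single k=2 term ⇒ +0.000000;  D = -0.000000+0.000000i
d^4_{-3,-2}: k∈[1..2] ⇒ +0.000000 -0.000004 = -0.000004;  D = +0.000000-0.000004i
d^4_{-2,-2}: k∈[0..2] ⇒ +0.000000 -0.000000 +0.000097 = +0.000097;  D = +0.000012+0.000096i
d^4_{-1,-2}: k∈[0..2] ⇒ -0.000000 +0.000007 -0.001807 = -0.001800;  D = -0.000670-0.001671i
d^4_{0,-2}: k∈[0..2] ⇒ +0.000000 -0.000163 +0.023985 = +0.023822;  D = +0.014222+0.019111i
d^4_{1,-2}: k∈[0..2] ⇒ -0.000005 +0.002711 -0.212243 = -0.209537;  D = -0.163912-0.130532i
d^4_{2,-2}: k∈[0..2] ⇒ +0.000097 -0.030339 +0.989848 = +0.959605;  D = +0.878531+0.386038i
d^4_{3,-2}: k∈[0..1] ⇒ -0.001434 +0.187181 = +0.185747;  D = +0.183505+0.028770i
d^4_{4,-2}: single k=0 term ⇒ +0.013378;  D = +0.013308-0.001375i
Y_4^{m'}(θ=2.3958,φ=5.4616) and Σ D·Y over m':
  (-0.0000+0.0000i)·(-0.0928-0.0135i)  (+0.0000-0.0000i)·(+0.2239-0.1799i)  (+0.0000+0.0001i)·(-0.0309+0.4266i)  (-0.0007-0.0017i)·(-0.1248-0.1341i)  (+0.0142+0.0191i)·(-0.3171+0.0000i)  (-0.1639-0.1305i)·(+0.1248-0.1341i)  (+0.8785+0.3860i)·(-0.0309-0.4266i)  (+0.1835+0.0288i)·(-0.2239-0.1799i)  (+0.0133-0.0014i)·(-0.0928+0.0135i)
Y_4^-2(R⁻¹ n̂) = +0.057725-0.425934i

Re=0.0577 Im=-0.4259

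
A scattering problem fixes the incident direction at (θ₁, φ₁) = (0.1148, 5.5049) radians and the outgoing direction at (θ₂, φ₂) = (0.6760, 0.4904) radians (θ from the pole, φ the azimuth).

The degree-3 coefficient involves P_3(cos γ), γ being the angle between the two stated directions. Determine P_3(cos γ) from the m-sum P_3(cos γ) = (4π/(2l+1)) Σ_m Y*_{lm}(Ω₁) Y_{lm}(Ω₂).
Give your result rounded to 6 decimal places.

0.067779

Addition theorem: P_3(cos γ) = (4π/7) Σ_m Y*_{lm}(Ω₁) Y_{lm}(Ω₂), m = −3…3:
  m=-3: (-0.000434-0.000453i) × (+0.010161-0.101687i) = -0.000050+0.000040i  (running Σ = -0.000050+0.000040i)
  m=-2: (+0.000190-0.013320i) × (+0.173636-0.259333i) = -0.003421-0.002362i  (running Σ = -0.003472-0.002322i)
  m=-1: (+0.103720-0.102255i) × (+0.364356-0.194531i) = +0.017899-0.057434i  (running Σ = +0.014427-0.059756i)
  m=0: (+0.717118-0.000000i) × (+0.012412+0.000000i) = +0.008901+0.000000i  (running Σ = +0.023328-0.059756i)
  m=1: (-0.103720-0.102255i) × (-0.364356-0.194531i) = +0.017899+0.057434i  (running Σ = +0.041228-0.002322i)
  m=2: (+0.000190+0.013320i) × (+0.173636+0.259333i) = -0.003421+0.002362i  (running Σ = +0.037806+0.000040i)
  m=3: (+0.000434-0.000453i) × (-0.010161-0.101687i) = -0.000050-0.000040i  (running Σ = +0.037756-0.000000i)
Σ over m = +0.037756-0.000000i; ×(4π/7) → +0.067779-0.000000i. Real part: 0.067779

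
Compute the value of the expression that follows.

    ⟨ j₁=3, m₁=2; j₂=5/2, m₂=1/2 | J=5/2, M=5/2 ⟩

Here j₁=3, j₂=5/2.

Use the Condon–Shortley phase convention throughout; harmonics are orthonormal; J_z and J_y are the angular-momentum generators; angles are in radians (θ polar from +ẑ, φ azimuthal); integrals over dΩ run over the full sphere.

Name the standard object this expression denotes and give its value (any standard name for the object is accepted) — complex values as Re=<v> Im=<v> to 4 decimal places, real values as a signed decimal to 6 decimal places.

This is a Clebsch–Gordan (vector-coupling) coefficient.
triangle: 3!*3!*2!/9! = 72/362880
(j±m)!: 5!*1!*3!*2!*5!*0! = 172800
prefactor² = (2J+1)*Δ*N² = 1440/7
  k=1: −1/(1!*2!*0!*2!*3!*0!) = -1/24
Σ = -1/24  ⇒  CG² = 1440/7*(-1/24)² = 5/14
CG = −√(5/14) = -0.597614

Clebsch–Gordan coefficient, −√(5/14) ≈ -0.597614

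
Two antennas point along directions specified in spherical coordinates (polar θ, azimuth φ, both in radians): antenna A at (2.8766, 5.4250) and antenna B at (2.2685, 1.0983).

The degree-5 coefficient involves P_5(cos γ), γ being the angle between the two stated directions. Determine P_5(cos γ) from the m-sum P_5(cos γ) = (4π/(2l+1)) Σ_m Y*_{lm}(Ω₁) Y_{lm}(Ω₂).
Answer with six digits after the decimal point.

Expand P_5 via completeness: Σ_{m} conj(Y_{5,m}) at Ω₁ times Y_{5,m} at Ω₂ —
  m=-5: Y*=-0.000234+0.000522i  Y=+0.086184+0.087275i  product -0.000066+0.000025i
  m=-4: Y*=+0.006384-0.001913i  Y=+0.102041-0.308758i  product +0.000061-0.002166i
  m=-3: Y*=-0.038701-0.024644i  Y=-0.417684+0.064540i  product +0.017755+0.007796i
  m=-2: Y*=+0.029200+0.199167i  Y=+0.089237+0.123476i  product -0.021987+0.021379i
  m=-1: Y*=+0.338833-0.392133i  Y=-0.134139+0.262446i  product +0.057463+0.141526i
  m=+0: Y*=-0.502852-0.000000i  Y=+0.237410+0.000000i  product -0.119382-0.000000i
  m=+1: Y*=-0.338833-0.392133i  Y=+0.134139+0.262446i  product +0.057463-0.141526i
  m=+2: Y*=+0.029200-0.199167i  Y=+0.089237-0.123476i  product -0.021987-0.021379i
  m=+3: Y*=+0.038701-0.024644i  Y=+0.417684+0.064540i  product +0.017755-0.007796i
  m=+4: Y*=+0.006384+0.001913i  Y=+0.102041+0.308758i  product +0.000061+0.002166i
  m=+5: Y*=+0.000234+0.000522i  Y=-0.086184+0.087275i  product -0.000066-0.000025i
Total Σ_m = -0.012929+0.000000i. Multiply by 1.142397: -0.014770+0.000000i. P_5(cos γ) = -0.014770

-0.014770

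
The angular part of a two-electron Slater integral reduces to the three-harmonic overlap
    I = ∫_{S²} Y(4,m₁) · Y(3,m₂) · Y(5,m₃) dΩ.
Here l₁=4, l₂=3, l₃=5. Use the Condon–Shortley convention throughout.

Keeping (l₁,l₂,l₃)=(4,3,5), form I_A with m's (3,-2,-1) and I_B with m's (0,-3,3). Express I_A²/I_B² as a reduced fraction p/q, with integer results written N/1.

l's match ⇒ only the (l;m) 3-j factors differ between A and B.
A: triangle coeff Δ(4,3,5) = 1/180180; Σ_t [0,1]: t=0:+1/1440 t=1:−1/17280 = 11/17280; (3j)²=11/468 [(4 3 5; 3 -2 -1)], sign=+1
B: triangle coeff Δ(4,3,5) = 1/180180; Σ_t [0,0]: t=0:+1/2304 = 1/2304; (3j)²=5/143 [(4 3 5; 0 -3 3)], sign=+1
I_A²/I_B² = (11/468)/(5/143) = 121/180

121/180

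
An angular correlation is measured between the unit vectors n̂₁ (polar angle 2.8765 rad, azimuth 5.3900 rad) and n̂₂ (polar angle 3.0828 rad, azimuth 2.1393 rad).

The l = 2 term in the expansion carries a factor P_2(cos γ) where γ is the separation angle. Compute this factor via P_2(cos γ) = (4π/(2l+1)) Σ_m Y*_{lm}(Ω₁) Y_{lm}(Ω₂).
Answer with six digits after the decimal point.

Term-by-term m-sum for l=2 (normalisation 4π/5 = 2.513274):
  term(m=-2) = 0.00003 + 0.00001j   from Y*(Ω₁)=-0.00567 - 0.02590j, Y(Ω₂)=-0.00056 + 0.00121j
  term(m=-1) = -0.00880 - 0.00096j   from Y*(Ω₁)=-0.12246 + 0.15218j, Y(Ω₂)=0.02440 + 0.03819j
  term(m=+0) = 0.35507 + 0.00000j   from Y*(Ω₁)=0.56583 + 0.00000j, Y(Ω₂)=0.62752 + 0.00000j
  term(m=+1) = -0.00880 + 0.00096j   from Y*(Ω₁)=0.12246 + 0.15218j, Y(Ω₂)=-0.02440 + 0.03819j
  term(m=+2) = 0.00003 - 0.00001j   from Y*(Ω₁)=-0.00567 + 0.02590j, Y(Ω₂)=-0.00056 - 0.00121j
Accumulated sum 0.33754 - 0.00000j; after 4π/(2l+1) scaling, 0.84833 - 0.00000j ⇒ P_2 = 0.848334

0.848334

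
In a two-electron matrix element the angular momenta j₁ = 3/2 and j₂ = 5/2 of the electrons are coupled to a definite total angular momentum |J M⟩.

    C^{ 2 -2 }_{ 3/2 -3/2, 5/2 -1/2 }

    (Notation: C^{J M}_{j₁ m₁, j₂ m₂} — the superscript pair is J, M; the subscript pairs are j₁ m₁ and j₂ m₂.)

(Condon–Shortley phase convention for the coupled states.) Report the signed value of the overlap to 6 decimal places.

j₁+j₂−J=2  J+j₁−j₂=1  J−j₁+j₂=3  j₁+j₂+J+1=7
(j₁±m₁, j₂±m₂, J±M) = (0,3,2,3,0,4)
P² = 144/7
sum k=2..2:
  [2] +1/12 = 1/12
S = 1/12
C² = P²·S² = 1/7 ; C = +0.377964

+√(1/7) ≈ +0.377964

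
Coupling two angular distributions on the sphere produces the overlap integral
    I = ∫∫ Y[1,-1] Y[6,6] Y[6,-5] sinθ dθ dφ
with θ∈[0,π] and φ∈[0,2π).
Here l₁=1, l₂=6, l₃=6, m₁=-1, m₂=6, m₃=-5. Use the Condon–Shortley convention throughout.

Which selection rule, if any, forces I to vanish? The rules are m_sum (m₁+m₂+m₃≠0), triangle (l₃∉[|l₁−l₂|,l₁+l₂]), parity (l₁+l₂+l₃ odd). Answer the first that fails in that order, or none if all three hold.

m₁+m₂+m₃ = -1 + 6 − 5 = 0  ✓
triangle: |1−6|=5 ≤ l₃=6 ≤ 1+6=7  ✓
parity: l₁+l₂+l₃ = 13 is odd  ✗

parity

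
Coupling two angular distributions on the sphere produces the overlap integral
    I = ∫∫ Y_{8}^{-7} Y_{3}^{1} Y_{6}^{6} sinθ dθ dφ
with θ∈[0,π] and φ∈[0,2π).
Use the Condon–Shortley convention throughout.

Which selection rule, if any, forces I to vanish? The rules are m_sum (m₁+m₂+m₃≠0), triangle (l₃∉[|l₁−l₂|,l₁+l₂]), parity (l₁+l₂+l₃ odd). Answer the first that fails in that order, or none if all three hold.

azimuthal sum: -7 + 1 + 6 = 0  ✓
5 ≤ 6 ≤ 11 (triangle on l)  ✓
L = 8 + 3 + 6 = 17 (odd)  ✗

parity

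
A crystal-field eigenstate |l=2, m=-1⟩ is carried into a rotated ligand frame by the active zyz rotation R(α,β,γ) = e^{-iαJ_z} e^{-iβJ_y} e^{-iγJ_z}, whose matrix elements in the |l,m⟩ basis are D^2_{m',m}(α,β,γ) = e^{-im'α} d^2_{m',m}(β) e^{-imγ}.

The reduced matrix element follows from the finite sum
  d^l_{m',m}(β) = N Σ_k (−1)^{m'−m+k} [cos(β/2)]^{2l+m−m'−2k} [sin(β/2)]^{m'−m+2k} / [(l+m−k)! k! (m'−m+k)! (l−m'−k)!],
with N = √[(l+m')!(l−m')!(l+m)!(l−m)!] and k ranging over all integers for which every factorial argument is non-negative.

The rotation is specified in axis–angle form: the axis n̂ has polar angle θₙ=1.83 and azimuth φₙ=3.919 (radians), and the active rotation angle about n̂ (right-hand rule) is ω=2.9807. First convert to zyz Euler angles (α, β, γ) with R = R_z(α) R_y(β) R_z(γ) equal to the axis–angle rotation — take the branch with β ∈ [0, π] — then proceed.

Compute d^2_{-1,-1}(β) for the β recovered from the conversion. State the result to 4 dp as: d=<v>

d=-0.1946

Axis–angle → zyz. n̂ = (sinθₙcosφₙ, sinθₙsinφₙ, cosθₙ) = (-0.688925, -0.678002, -0.256311), ω = 2.9807.
R = I cosω + sinω [n̂]ₓ + (1−cosω) n̂n̂ᵀ gives
  R = [-0.043979, +0.969214, +0.242262; +0.887092, -0.073648, +0.455680; +0.459493, +0.234949, -0.856543]
β = atan2(√(R₁₃²+R₂₃²), R₃₃) = 2.599329; α = atan2(R₂₃, R₁₃) mod 2π = 1.082151; γ = atan2(R₃₂, −R₃₁) mod 2π = 2.668929
d^2_{-1,-1}(β=2.5993) via the finite sum:
Half-angle: c=0.267822, s=0.963468. N=√(1·6·1·6)=6.000000
k: max(0,(-1)−(-1))=0 … min(2+(-1),2−(-1))=1
  k=0: (−1)^0·6.0000/(6)·0.2678^4·0.9635^0 = +0.005145
  k=1: (−1)^1·6.0000/(2)·0.2678^2·0.9635^2 = -0.199751
d^2_{-1,-1}(2.5993) = +0.005145 -0.199751 = -0.194606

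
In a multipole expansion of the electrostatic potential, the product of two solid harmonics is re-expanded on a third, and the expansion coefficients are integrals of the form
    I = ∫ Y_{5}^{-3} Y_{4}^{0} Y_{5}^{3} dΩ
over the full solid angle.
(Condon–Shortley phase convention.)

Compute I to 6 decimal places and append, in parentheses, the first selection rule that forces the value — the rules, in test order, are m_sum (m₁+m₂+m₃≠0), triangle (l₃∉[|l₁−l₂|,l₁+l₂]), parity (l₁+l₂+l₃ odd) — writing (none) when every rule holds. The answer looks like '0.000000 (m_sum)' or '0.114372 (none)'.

Checks pass: Σm=0; 14 even; l₃=5∈[1,9].
(2·5+1)(2·4+1)(2·5+1) = 1089
Δ: 4! 6! 4! / 15! → 1/3153150
sum: t=0:+1/69120 t=1:−1/1728 t=2:+1/576 t=3:−1/1728 t=4:+1/69120 = 7/11520
3j²(5 4 5; 0 0 0) = Δ·Π!·Σ² = 2/143  (sign -1)
sum: t=2:+1/11520 t=3:−1/4320 t=4:+1/27648 = -1/9216
3j²(5 4 5; -3 0 3) = Δ·Π!·Σ² = 2/143  (sign -1)
combine: 4πI² = 1089·2/143·2/143 = 36/169
take √, sign +1: I = 0.13019760
No selection rule forces the value: the integral is nonzero (none).

0.130198 (none)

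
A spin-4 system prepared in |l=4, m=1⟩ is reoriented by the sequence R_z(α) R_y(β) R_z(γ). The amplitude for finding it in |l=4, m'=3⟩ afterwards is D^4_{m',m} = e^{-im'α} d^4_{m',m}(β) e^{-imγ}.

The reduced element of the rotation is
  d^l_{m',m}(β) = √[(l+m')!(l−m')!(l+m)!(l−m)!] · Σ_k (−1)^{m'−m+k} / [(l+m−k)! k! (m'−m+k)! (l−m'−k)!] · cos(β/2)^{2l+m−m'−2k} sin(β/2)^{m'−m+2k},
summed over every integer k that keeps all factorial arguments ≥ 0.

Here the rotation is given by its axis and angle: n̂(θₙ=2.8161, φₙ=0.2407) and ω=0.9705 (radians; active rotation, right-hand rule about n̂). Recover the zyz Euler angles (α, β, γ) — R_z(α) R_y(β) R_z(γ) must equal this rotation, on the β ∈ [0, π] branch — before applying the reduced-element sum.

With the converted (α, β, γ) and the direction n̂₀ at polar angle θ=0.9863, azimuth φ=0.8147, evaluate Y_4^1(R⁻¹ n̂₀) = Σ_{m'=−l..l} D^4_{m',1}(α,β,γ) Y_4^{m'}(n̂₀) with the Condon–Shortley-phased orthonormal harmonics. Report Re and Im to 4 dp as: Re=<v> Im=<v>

Re=-0.0778 Im=0.3168

Axis–angle → zyz. n̂ = (sinθₙcosφₙ, sinθₙsinφₙ, cosθₙ) = (+0.310557, +0.076229, -0.947493), ω = 0.9705.
R = I cosω + sinω [n̂]ₓ + (1−cosω) n̂n̂ᵀ gives
  R = [+0.606852, +0.792142, -0.065131; -0.771541, +0.567415, -0.287688; -0.190934, +0.224835, +0.955507]
β = atan2(√(R₁₃²+R₂₃²), R₃₃) = 0.299423; α = atan2(R₂₃, R₁₃) mod 2π = 4.489749; γ = atan2(R₃₂, −R₃₁) mod 2π = 0.866757
Need the full column D^4_{m',1} for m'=−4..4 at α=4.4897, β=0.2994, γ=0.8668.
cos(β/2)=0.988814, sin(β/2)=0.149153
d^4_{-4,1}: single k=5 term ⇒ +0.000534;  D = -0.000099-0.000525i
d^4_{-3,1}: k∈[4..5] ⇒ +0.006259 -0.000085 = +0.006174;  D = +0.006170+0.000223i
d^4_{-2,1}: k∈[3..5] ⇒ +0.044359 -0.001514 +0.000007 = +0.042852;  D = -0.010965+0.041425i
d^4_{-1,1}: k∈[2..5] ⇒ +0.207946 -0.014194 +0.000161 -0.000000 = +0.193913;  D = -0.171875-0.089786i
d^4_{0,1}: k∈[1..4] ⇒ +0.616523 -0.084165 +0.001915 -0.000007 = +0.534265;  D = +0.345831-0.407235i
d^4_{1,1}: k∈[0..3] ⇒ +0.913939 -0.311919 +0.014194 -0.000108 = +0.616107;  D = +0.369967+0.492658i
d^4_{2,1}: k∈[0..2] ⇒ -0.584885 +0.066539 -0.001009 = -0.519356;  D = +0.473904-0.212473i
d^4_{3,1}: k∈[0..1] ⇒ +0.165052 -0.006259 = +0.158793;  D = -0.031366-0.155664i
d^4_{4,1}: single k=0 term ⇒ -0.023473;  D = -0.023466-0.000559i
Y_4^{m'}(θ=0.9863,φ=0.8147) and Σ D·Y over m':
  (-0.0001-0.0005i)·(-0.2126+0.0250i)  (+0.0062+0.0002i)·(-0.3071-0.2573i)  (-0.0110+0.0414i)·(-0.0154-0.2628i)  (-0.1719-0.0898i)·(-0.1298+0.1376i)  (+0.3458-0.4072i)·(-0.3057+0.0000i)  (+0.3700+0.4927i)·(+0.1298+0.1376i)  (+0.4739-0.2125i)·(-0.0154+0.2628i)  (-0.0314-0.1557i)·(+0.3071-0.2573i)  (-0.0235-0.0006i)·(-0.2126-0.0250i)
Y_4^1(R⁻¹ n̂) = -0.077770+0.316785i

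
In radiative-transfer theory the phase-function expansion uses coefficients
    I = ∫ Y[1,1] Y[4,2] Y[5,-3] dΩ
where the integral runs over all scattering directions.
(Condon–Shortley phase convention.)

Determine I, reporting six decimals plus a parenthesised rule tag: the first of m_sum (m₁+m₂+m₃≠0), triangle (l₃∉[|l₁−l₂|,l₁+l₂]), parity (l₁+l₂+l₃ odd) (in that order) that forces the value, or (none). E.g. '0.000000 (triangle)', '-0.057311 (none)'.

Rules hold: Σm=0, L=10 even, 3≤5≤5.
N = 3·9·11 = 297
Δ = 0!·2!·8!/11! = 1/495
Racah Σ t=0..0: t=0:+1/576 = 1/576
⇒ 3j(1 4 5; 0 0 0)² = 5/99, sgn -1
Racah Σ t=0..0: t=0:+1/2880 = 1/2880
⇒ 3j(1 4 5; 1 2 -3)² = 28/495, sgn +1
4πI² = N·(3j₀)²·(3jₘ)² = 28/33
I = -1·√(0.848485/4π) = -0.25984664
No selection rule forces the value: the integral is nonzero (none).

-0.259847 (none)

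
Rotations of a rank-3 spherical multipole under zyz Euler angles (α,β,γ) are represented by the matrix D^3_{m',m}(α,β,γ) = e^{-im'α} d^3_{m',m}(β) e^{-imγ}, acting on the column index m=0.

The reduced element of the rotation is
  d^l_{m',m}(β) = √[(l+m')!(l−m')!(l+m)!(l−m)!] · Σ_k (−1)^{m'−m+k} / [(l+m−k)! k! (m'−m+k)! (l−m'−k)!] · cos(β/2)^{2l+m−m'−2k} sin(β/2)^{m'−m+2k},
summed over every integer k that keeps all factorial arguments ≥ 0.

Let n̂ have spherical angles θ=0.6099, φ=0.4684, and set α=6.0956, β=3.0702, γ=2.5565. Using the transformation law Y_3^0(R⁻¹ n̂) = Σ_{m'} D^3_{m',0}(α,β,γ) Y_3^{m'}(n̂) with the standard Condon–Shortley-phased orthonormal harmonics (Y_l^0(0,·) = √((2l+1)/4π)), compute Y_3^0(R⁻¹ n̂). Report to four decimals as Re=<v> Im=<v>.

Need the full column D^3_{m',0} for m'=−3..3 at α=6.0956, β=3.0702, γ=2.5565.
cos(β/2)=0.035689, sin(β/2)=0.999363
d^3_{-3,0}: single k=3 term ⇒ +0.000203;  D = +0.000172-0.000108i
d^3_{-2,0}: k∈[2..3] ⇒ +0.000009 -0.006959 = -0.006950;  D = -0.006466+0.002547i
d^3_{-1,0}: k∈[1..3] ⇒ +0.000000 -0.000471 +0.123236 = +0.122765;  D = +0.120611-0.022894i
d^3_{0,0}: k∈[0..3] ⇒ +0.000000 -0.000015 +0.011434 -0.996184 = -0.984764;  D = -0.984764+0.000000i
d^3_{1,0}: k∈[0..2] ⇒ -0.000000 +0.000471 -0.123236 = -0.122765;  D = -0.120611-0.022894i
d^3_{2,0}: k∈[0..1] ⇒ +0.000009 -0.006959 = -0.006950;  D = -0.006466-0.002547i
d^3_{3,0}: single k=0 term ⇒ -0.000203;  D = -0.000172-0.000108i
Y_3^{m'}(θ=0.6099,φ=0.4684) and Σ D·Y over m':
  (+0.0002-0.0001i)·(+0.0129-0.0773i)  (-0.0065+0.0025i)·(+0.1628-0.2214i)  (+0.1206-0.0229i)·(+0.3897-0.1972i)  (-0.9848+0.0000i)·(+0.1100+0.0000i)  (-0.1206-0.0229i)·(-0.3897-0.1972i)  (-0.0065-0.0025i)·(+0.1628+0.2214i)  (-0.0002-0.0001i)·(-0.0129-0.0773i)
Y_3^0(R⁻¹ n̂) = -0.024323+0.000000i

Re=-0.0243 Im=0.0000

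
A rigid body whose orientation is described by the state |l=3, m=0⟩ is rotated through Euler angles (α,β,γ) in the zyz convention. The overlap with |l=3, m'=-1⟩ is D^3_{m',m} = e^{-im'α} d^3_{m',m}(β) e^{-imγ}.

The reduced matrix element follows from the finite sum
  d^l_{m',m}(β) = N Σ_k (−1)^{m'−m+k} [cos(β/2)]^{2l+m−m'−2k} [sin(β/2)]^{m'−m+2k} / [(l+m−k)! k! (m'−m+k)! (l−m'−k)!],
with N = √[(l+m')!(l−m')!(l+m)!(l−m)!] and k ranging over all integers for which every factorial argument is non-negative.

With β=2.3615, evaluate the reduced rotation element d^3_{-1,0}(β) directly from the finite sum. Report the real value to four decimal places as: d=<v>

d^3_{-1,0}(β=2.3615) via the finite sum:
Half-angle: c=0.380231, s=0.924891. N=√(2·24·6·6)=41.569219
k: max(0,(0)−(-1))=1 … min(3+(0),3−(-1))=3
  k=1: (−1)^0·41.5692/(12)·0.3802^5·0.9249^1 = +0.025464
  k=2: (−1)^1·41.5692/(4)·0.3802^3·0.9249^3 = -0.451989
  k=3: (−1)^2·41.5692/(12)·0.3802^1·0.9249^5 = +0.891440
d^3_{-1,0}(2.3615) = +0.025464 -0.451989 +0.891440 = +0.464915

d=0.4649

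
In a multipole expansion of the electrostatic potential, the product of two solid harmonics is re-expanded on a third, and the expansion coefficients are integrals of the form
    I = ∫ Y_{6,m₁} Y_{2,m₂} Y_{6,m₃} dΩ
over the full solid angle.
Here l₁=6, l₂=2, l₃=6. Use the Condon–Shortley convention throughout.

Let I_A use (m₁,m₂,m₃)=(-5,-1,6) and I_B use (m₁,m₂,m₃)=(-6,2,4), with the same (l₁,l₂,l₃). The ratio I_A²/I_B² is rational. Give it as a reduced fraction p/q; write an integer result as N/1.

l's match ⇒ only the (l;m) 3-j factors differ between A and B.
A: triangle coeff Δ(6,2,6) = 1/90090; Σ_t [1,1]: t=1:−1/7257600 = -1/7257600; (3j)²=11/455 [(6 2 6; -5 -1 6)], sign=-1
B: triangle coeff Δ(6,2,6) = 1/90090; Σ_t [2,2]: t=2:+1/14515200 = 1/14515200; (3j)²=2/455 [(6 2 6; -6 2 4)], sign=+1
I_A²/I_B² = (11/455)/(2/455) = 11/2

11/2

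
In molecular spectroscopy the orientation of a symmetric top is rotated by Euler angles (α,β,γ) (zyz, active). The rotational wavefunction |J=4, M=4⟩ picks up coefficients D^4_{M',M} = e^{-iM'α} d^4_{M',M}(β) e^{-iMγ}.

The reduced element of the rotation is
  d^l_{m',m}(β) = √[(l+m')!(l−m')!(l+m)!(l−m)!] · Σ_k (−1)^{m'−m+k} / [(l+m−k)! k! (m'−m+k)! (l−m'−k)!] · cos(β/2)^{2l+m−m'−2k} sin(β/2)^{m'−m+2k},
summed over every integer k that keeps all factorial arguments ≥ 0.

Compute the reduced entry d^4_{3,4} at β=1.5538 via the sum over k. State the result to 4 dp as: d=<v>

d=0.1859

d^4_{3,4}(β=1.5538) via the finite sum:
Half-angle: c=0.713090, s=0.701072. N=√(5040·1·40320·1)=14255.272709
k: max(0,(4)−(3))=1 … min(4+(4),4−(3))=1
  k=1: (−1)^0·14255.2727/(5040)·0.7131^7·0.7011^1 = +0.185917
d^4_{3,4}(1.5538) = +0.185917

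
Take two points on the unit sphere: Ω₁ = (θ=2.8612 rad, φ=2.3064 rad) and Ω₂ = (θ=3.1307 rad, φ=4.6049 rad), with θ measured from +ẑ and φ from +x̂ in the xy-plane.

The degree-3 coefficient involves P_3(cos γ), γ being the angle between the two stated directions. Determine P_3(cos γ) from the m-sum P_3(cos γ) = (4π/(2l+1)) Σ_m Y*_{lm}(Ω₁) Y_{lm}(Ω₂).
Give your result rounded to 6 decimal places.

0.765814

Term-by-term m-sum for l=3 (normalisation 4π/7 = 1.795196):
  term(m=-3) = (0.000000, -0.000000)   from Y*(Ω₁)=(0.007113, 0.005252), Y(Ω₂)=(0.000000, -0.000001)
  term(m=-2) = (-0.000001, 0.000009)   from Y*(Ω₁)=(0.007478, 0.074836), Y(Ω₂)=(0.000118, 0.000026)
  term(m=-1) = (-0.003029, -0.003401)   from Y*(Ω₁)=(-0.217075, 0.239846), Y(Ω₂)=(-0.001510, 0.013998)
  term(m=+0) = (0.432652, 0.000000)   from Y*(Ω₁)=(-0.579894, -0.000000), Y(Ω₂)=(-0.746087, 0.000000)
  term(m=+1) = (-0.003029, 0.003401)   from Y*(Ω₁)=(0.217075, 0.239846), Y(Ω₂)=(0.001510, 0.013998)
  term(m=+2) = (-0.000001, -0.000009)   from Y*(Ω₁)=(0.007478, -0.074836), Y(Ω₂)=(0.000118, -0.000026)
  term(m=+3) = (0.000000, 0.000000)   from Y*(Ω₁)=(-0.007113, 0.005252), Y(Ω₂)=(-0.000000, -0.000001)
Σ over m = (0.426591, -0.000000); ×(4π/7) → (0.765814, -0.000000). Real part: 0.765814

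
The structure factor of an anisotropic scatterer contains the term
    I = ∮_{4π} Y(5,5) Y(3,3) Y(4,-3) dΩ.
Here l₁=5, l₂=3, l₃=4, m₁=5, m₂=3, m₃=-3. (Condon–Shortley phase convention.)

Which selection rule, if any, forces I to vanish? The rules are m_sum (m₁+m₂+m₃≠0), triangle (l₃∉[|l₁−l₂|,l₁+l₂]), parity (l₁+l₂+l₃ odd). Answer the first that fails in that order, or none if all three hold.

azimuthal sum: 5 + 3 − 3 = 5  ✗
2 ≤ 4 ≤ 8 (triangle on l)
L = 5 + 3 + 4 = 12 (even)

m_sum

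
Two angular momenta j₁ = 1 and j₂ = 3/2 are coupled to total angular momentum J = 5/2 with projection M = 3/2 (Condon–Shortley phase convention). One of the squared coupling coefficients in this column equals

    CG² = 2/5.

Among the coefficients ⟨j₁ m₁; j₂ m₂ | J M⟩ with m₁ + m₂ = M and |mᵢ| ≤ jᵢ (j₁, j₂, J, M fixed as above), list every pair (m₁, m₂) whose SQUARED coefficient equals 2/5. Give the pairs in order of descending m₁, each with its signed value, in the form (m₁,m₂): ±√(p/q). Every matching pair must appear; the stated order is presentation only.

(0,3/2): +√(2/5)

Admissible pairs with m₁+m₂ = M = 3/2: (0,3/2), (1,1/2)
  (m₁,m₂)=(1,1/2): CG² = 3/5, CG = +√(3/5)
  (m₁,m₂)=(0,3/2): CG² = 2/5, CG = +√(2/5)   ← matches the target
Pairs with CG² = 2/5: (0,3/2): +√(2/5)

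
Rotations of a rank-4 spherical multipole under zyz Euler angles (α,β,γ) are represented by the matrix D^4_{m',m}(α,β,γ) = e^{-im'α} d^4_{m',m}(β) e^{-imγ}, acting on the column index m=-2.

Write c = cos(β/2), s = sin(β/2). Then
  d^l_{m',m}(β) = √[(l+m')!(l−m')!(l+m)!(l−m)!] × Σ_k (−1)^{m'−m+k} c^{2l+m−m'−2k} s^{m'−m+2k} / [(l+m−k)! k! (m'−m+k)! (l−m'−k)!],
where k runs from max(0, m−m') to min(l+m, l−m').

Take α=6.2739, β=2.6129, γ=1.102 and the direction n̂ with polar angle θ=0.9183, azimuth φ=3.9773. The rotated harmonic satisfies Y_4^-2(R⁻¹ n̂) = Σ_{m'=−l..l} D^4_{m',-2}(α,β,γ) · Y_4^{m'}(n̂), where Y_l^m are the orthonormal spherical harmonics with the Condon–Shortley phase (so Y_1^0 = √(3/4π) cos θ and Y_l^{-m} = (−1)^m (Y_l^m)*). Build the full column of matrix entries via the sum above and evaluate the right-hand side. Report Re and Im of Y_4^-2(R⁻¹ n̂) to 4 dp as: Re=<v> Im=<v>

Re=0.0597 Im=-0.4193

Need the full column D^4_{m',-2} for m'=−4..4 at α=6.2739, β=2.6129, γ=1.1020.
cos(β/2)=0.261278, sin(β/2)=0.965263
d^4_{-4,-2}: single k=2 term ⇒ +0.001569;  D = -0.000881+0.001298i
d^4_{-3,-2}: k∈[1..2] ⇒ +0.000300 -0.012292 = -0.011992;  D = +0.006824-0.009861i
d^4_{-2,-2}: k∈[0..2] ⇒ +0.000022 -0.003557 +0.060686 = +0.057151;  D = -0.032956+0.046691i
d^4_{-1,-2}: k∈[0..2] ⇒ -0.000340 +0.023231 -0.211376 = -0.188485;  D = +0.110117-0.152974i
d^4_{0,-2}: k∈[0..2] ⇒ +0.002812 -0.102350 +0.523846 = +0.424308;  D = -0.251076+0.342050i
d^4_{1,-2}: k∈[0..2] ⇒ -0.015487 +0.317063 -0.865488 = -0.563911;  D = +0.337890-0.451471i
d^4_{2,-2}: k∈[0..2] ⇒ +0.060686 -0.662618 +0.753645 = +0.151713;  D = -0.092029+0.120613i
d^4_{3,-2}: k∈[0..1] ⇒ -0.167774 +0.763288 = +0.595514;  D = -0.365618+0.470064i
d^4_{4,-2}: single k=0 term ⇒ +0.292187;  D = -0.181523+0.228960i
Y_4^{m'}(θ=0.9183,φ=3.9773) and Σ D·Y over m':
  (-0.0009+0.0013i)·(-0.1728+0.0353i)  (+0.0068-0.0099i)·(+0.3070+0.2260i)  (-0.0330+0.0467i)·(-0.0335-0.3321i)  (+0.1101-0.1530i)·(+0.0642-0.0710i)  (-0.2511+0.3420i)·(-0.3494+0.0000i)  (+0.3379-0.4515i)·(-0.0642-0.0710i)  (-0.0920+0.1206i)·(-0.0335+0.3321i)  (-0.3656+0.4701i)·(-0.3070+0.2260i)  (-0.1815+0.2290i)·(-0.1728-0.0353i)
Y_4^-2(R⁻¹ n̂) = +0.059737-0.419257i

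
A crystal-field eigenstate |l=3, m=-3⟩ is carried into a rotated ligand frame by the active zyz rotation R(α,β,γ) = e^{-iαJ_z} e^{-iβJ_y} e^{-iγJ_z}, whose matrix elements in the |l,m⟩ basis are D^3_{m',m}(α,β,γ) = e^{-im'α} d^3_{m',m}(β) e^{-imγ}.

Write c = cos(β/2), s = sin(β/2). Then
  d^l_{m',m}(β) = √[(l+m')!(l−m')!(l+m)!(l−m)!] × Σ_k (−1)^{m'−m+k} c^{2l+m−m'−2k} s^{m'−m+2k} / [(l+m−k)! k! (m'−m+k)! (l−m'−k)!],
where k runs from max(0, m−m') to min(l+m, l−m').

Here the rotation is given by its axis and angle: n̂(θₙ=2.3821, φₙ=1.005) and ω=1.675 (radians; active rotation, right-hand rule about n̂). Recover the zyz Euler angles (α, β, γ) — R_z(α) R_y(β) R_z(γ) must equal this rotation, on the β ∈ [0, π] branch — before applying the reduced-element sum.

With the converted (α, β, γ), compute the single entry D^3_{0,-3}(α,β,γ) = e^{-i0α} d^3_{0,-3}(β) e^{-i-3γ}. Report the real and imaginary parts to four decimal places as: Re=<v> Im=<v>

Re=-0.3586 Im=0.1252

Axis–angle → zyz. n̂ = (sinθₙcosφₙ, sinθₙsinφₙ, cosθₙ) = (+0.369125, +0.581251, -0.725185), ω = 1.6750.
R = I cosω + sinω [n̂]ₓ + (1−cosω) n̂n̂ᵀ gives
  R = [+0.046411, +0.958123, +0.282570; -0.484380, +0.268979, -0.832482; -0.873626, -0.098235, +0.476580]
β = atan2(√(R₁₃²+R₂₃²), R₃₃) = 1.074036; α = atan2(R₂₃, R₁₃) mod 2π = 5.039617; γ = atan2(R₃₂, −R₃₁) mod 2π = 6.171210
Split into d^3_{0,-3}(β=1.0740) × two z-phases.
Half-angle: c=0.859238, s=0.511576. N=√(6·6·1·720)=160.996894
k∈{0} keeps every argument non-negative
  k=0: (−1)^3·160.9969/(36)·0.8592^3·0.5116^3 = -0.379827
d^3_{0,-3}(1.0740) = -0.379827
Attach z-rotation phases: D = e^{-i(0)(5.0396)}·(-0.379827)·e^{-i(-3)(6.1712)} = -0.358597+0.125207i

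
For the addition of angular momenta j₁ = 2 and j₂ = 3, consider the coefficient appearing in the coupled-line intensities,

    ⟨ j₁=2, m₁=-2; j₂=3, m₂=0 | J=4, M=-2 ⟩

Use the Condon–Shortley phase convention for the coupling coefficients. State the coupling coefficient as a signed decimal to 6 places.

-0.654654

triangle: 1!×3!×5!/10! = 720/3628800
(j±m)!: 0!×4!×3!×3!×2!×6! = 1244160
prefactor² = (2J+1)×Δ×N² = 15552/7
  k=1: −1/(1!×0!×3!×2!×0!×3!) = -1/72
Σ = -1/72  ⇒  CG² = 15552/7×(-1/72)² = 3/7
CG = −√(3/7) = -0.654654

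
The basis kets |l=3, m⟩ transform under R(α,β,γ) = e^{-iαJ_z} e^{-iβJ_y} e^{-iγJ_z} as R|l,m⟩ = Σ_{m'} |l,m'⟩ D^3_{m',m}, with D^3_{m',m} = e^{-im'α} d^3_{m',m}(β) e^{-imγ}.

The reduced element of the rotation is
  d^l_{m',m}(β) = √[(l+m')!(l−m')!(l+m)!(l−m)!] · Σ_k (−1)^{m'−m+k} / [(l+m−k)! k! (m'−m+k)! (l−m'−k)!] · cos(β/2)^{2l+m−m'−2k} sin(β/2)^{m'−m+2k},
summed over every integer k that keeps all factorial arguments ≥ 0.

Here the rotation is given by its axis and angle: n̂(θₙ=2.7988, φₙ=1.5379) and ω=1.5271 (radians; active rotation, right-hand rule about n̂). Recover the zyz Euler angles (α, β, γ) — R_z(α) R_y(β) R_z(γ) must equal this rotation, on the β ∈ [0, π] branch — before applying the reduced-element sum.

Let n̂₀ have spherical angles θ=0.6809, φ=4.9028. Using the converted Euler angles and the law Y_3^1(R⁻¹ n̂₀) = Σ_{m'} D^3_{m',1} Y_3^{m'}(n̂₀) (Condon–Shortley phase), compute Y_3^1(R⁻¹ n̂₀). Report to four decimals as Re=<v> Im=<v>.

Axis–angle → zyz. n̂ = (sinθₙcosφₙ, sinθₙsinφₙ, cosθₙ) = (+0.011055, +0.335937, -0.941820), ω = 1.5271.
R = I cosω + sinω [n̂]ₓ + (1−cosω) n̂n̂ᵀ gives
  R = [+0.043799, +0.944472, +0.325659; -0.937369, +0.151606, -0.313616; -0.345573, -0.291527, +0.891959]
β = atan2(√(R₁₃²+R₂₃²), R₃₃) = 0.469136; α = atan2(R₂₃, R₁₃) mod 2π = 5.516624; γ = atan2(R₃₂, −R₃₁) mod 2π = 5.582417
Need the full column D^3_{m',1} for m'=−3..3 at α=5.5166, β=0.4691, γ=5.5824.
cos(β/2)=0.972615, sin(β/2)=0.232423
d^3_{-3,1}: single k=4 term ⇒ +0.010692;  D = -0.000301-0.010687i
d^3_{-2,1}: k∈[3..4] ⇒ +0.073061 -0.002086 = +0.070975;  D = +0.047776-0.052488i
d^3_{-1,1}: k∈[2..4] ⇒ +0.290049 -0.022084 +0.000158 = +0.268123;  D = +0.267543-0.017628i
d^3_{0,1}: k∈[1..3] ⇒ +0.700767 -0.120052 +0.002285 = +0.583000;  D = +0.445614+0.375922i
d^3_{1,1}: k∈[0..2] ⇒ +0.846536 -0.386733 +0.016563 = +0.476367;  D = +0.049200+0.473819i
d^3_{2,1}: k∈[0..1] ⇒ -0.639710 +0.073061 = -0.566648;  D = +0.348805-0.446571i
d^3_{3,1}: single k=0 term ⇒ +0.187226;  D = -0.185364+0.026338i
Y_3^{m'}(θ=0.6809,φ=4.9028) and Σ D·Y over m':
  (-0.0003-0.0107i)·(-0.0563-0.0876i)  (+0.0478-0.0525i)·(-0.2921+0.1170i)  (+0.2675-0.0176i)·(+0.0777+0.4033i)  (+0.4456+0.3759i)·(+0.0054+0.0000i)  (+0.0492+0.4738i)·(-0.0777+0.4033i)  (+0.3488-0.4466i)·(-0.2921-0.1170i)  (-0.1854+0.0263i)·(+0.0563-0.0876i)
Y_3^1(R⁻¹ n̂) = -0.335562+0.220487i

Re=-0.3356 Im=0.2205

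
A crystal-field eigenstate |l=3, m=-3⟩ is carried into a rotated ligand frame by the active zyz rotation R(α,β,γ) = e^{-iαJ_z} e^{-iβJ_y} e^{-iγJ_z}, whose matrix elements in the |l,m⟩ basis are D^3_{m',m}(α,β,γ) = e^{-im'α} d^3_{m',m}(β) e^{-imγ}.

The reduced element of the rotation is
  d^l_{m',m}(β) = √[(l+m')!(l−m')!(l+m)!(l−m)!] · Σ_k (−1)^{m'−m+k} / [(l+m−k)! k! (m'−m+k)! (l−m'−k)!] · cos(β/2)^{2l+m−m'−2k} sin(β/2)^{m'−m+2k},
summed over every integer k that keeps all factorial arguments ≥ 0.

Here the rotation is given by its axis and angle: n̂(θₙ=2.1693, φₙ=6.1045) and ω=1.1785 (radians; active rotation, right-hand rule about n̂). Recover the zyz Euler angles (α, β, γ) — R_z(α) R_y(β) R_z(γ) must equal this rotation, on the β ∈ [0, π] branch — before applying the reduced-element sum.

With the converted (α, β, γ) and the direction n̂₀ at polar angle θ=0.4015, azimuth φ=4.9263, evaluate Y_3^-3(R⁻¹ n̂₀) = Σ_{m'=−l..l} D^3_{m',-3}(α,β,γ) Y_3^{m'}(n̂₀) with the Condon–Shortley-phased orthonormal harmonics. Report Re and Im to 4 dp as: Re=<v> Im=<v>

Axis–angle → zyz. n̂ = (sinθₙcosφₙ, sinθₙsinφₙ, cosθₙ) = (+0.813025, -0.146842, -0.563407), ω = 1.1785.
R = I cosω + sinω [n̂]ₓ + (1−cosω) n̂n̂ᵀ gives
  R = [+0.790610, +0.446863, -0.418628; -0.594350, +0.395630, -0.700160; -0.147254, +0.802365, +0.578383]
β = atan2(√(R₁₃²+R₂₃²), R₃₃) = 0.954052; α = atan2(R₂₃, R₁₃) mod 2π = 4.173513; γ = atan2(R₃₂, −R₃₁) mod 2π = 1.389291
Need the full column D^3_{m',-3} for m'=−3..3 at α=4.1735, β=0.9541, γ=1.3893.
cos(β/2)=0.888364, sin(β/2)=0.459139
d^3_{-3,-3}: single k=0 term ⇒ +0.491526;  D = -0.273608-0.408334i
d^3_{-2,-3}: single k=0 term ⇒ -0.622265;  D = -0.621441+0.032015i
d^3_{-1,-3}: single k=0 term ⇒ +0.508509;  D = -0.238152+0.449294i
d^3_{0,-3}: single k=0 term ⇒ -0.303474;  D = +0.157201+0.259585i
d^3_{1,-3}: single k=0 term ⇒ +0.135833;  D = +0.135831-0.000766i
d^3_{2,-3}: single k=0 term ⇒ -0.044401;  D = +0.022570-0.038236i
d^3_{3,-3}: single k=0 term ⇒ +0.009368;  D = -0.004481-0.008227i
Y_3^{m'}(θ=0.4015,φ=4.9263) and Σ D·Y over m':
  (-0.2736-0.4083i)·(-0.0149-0.0199i)  (-0.6214+0.0320i)·(-0.1307+0.0596i)  (-0.2382+0.4493i)·(+0.0868+0.3994i)  (+0.1572+0.2596i)·(+0.4247+0.0000i)  (+0.1358-0.0008i)·(-0.0868+0.3994i)  (+0.0226-0.0382i)·(-0.1307-0.0596i)  (-0.0045-0.0082i)·(+0.0149-0.0199i)
Y_3^-3(R⁻¹ n̂) = -0.075046+0.082363i

Re=-0.0750 Im=0.0824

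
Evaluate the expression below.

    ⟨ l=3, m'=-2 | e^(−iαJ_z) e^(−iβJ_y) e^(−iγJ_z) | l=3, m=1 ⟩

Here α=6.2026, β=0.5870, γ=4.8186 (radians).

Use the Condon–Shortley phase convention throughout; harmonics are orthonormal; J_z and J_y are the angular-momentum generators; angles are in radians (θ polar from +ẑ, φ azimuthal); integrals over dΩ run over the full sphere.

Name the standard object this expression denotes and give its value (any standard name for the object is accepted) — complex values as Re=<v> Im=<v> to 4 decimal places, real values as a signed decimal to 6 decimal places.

Wigner D-matrix element, Re=0.0339 Im=0.1236

This is a Wigner D-matrix element — the rotation-matrix element ⟨l m'| R(α,β,γ) |l m⟩ in the angular-momentum basis.
D^3_{-2,1}(6.2026,0.5870,4.8186) = e^{-i·-2·6.2026}·d^3_{-2,1}(0.5870)·e^{-i·1·4.8186}. Compute d first:
Half-angle: c=0.957237, s=0.289304. N=√(1·120·24·2)=75.894664
k∈{3,4} keeps every argument non-negative
  k=3: (−1)^0·75.8947/(12)·0.9572^3·0.2893^3 = +0.134324
  k=4: (−1)^1·75.8947/(24)·0.9572^1·0.2893^5 = -0.006135
d^3_{-2,1}(0.5870) = +0.134324 -0.006135 = +0.128189
Phases: e^{-i·(-2)·6.2026}=+0.987040-0.160474i, e^{-i·(1)·4.8186}=+0.106011+0.994365i ⇒ D=+0.033868+0.123634i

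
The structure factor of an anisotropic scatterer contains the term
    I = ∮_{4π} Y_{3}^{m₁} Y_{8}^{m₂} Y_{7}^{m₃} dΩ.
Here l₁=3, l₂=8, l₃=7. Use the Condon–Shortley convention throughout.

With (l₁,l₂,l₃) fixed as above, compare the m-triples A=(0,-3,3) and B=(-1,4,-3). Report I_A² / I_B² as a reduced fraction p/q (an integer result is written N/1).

l's match ⇒ only the (l;m) 3-j factors differ between A and B.
A: triangle coeff Δ(3,8,7) = 1/5290740; Σ_t [1,3]: t=1:−1/11612160 t=2:+1/8709120 t=3:−1/87091200 = 1/58060800; (3j)²=99/117572 [(3 8 7; 0 -3 3)], sign=+1
B: triangle coeff Δ(3,8,7) = 1/5290740; Σ_t [2,4]: t=2:+1/58060800 t=3:−1/13063680 t=4:+1/46448640 = -79/2090188800; (3j)²=68651/5290740 [(3 8 7; -1 4 -3)], sign=-1
I_A²/I_B² = (99/117572)/(68651/5290740) = 405/6241

405/6241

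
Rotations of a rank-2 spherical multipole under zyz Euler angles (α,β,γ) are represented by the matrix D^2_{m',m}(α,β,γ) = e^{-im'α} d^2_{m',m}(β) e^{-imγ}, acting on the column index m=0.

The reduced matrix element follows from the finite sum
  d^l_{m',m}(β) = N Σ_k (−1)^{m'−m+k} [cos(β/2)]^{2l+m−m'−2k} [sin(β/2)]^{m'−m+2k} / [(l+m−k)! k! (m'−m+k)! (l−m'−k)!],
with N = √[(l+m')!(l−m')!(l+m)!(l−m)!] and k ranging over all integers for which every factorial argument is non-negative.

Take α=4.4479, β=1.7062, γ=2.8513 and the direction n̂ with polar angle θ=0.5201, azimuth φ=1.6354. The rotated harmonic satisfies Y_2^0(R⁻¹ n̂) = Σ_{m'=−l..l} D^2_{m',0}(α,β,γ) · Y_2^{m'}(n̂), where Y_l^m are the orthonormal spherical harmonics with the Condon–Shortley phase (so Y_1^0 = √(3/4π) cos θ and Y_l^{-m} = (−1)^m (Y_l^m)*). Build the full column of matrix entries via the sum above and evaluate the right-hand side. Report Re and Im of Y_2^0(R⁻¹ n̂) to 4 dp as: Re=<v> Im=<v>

Re=0.0064 Im=0.0000

Need the full column D^2_{m',0} for m'=−2..2 at α=4.4479, β=1.7062, γ=2.8513.
cos(β/2)=0.657651, sin(β/2)=0.753323
d^2_{-2,0}: single k=2 term ⇒ +0.601214;  D = -0.519042+0.303403i
d^2_{-1,0}: k∈[1..2] ⇒ +0.524860 -0.688675 = -0.163815;  D = +0.042824+0.158119i
d^2_{0,0}: k∈[0..2] ⇒ +0.187060 -0.981778 +0.322051 = -0.472666;  D = -0.472666+0.000000i
d^2_{1,0}: k∈[0..1] ⇒ -0.524860 +0.688675 = +0.163815;  D = -0.042824+0.158119i
d^2_{2,0}: single k=0 term ⇒ +0.601214;  D = -0.519042-0.303403i
Y_2^{m'}(θ=0.5201,φ=1.6354) and Σ D·Y over m':
  (-0.5190+0.3034i)·(-0.0946+0.0123i)  (+0.0428+0.1581i)·(-0.0215-0.3325i)  (-0.4727+0.0000i)·(+0.3971+0.0000i)  (-0.0428+0.1581i)·(+0.0215-0.3325i)  (-0.5190-0.3034i)·(-0.0946-0.0123i)
Y_2^0(R⁻¹ n̂) = +0.006350+0.000000i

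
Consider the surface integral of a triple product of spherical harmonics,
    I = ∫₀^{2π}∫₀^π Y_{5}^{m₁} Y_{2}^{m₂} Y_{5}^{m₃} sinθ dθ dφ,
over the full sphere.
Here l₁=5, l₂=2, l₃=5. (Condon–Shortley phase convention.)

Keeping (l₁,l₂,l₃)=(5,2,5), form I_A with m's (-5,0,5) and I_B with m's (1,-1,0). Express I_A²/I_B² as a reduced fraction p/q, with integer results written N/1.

45/1

Shared (l₁,l₂,l₃)=(5,2,5): N and (l;000)² cancel in I_A²/I_B².
A: Δ = 2!·8!·2!/13! = 1/38610; Racah Σ t=2..2: t=2:+1/161280 = 1/161280; ⇒ 3j(5 2 5; -5 0 5)² = 15/286, sgn +1
B: Δ = 2!·8!·2!/13! = 1/38610; Racah Σ t=0..1: t=0:+1/1152 t=1:−1/1440 = 1/5760; ⇒ 3j(5 2 5; 1 -1 0)² = 1/858, sgn -1
I_A²/I_B² = (15/286)/(1/858) = 45/1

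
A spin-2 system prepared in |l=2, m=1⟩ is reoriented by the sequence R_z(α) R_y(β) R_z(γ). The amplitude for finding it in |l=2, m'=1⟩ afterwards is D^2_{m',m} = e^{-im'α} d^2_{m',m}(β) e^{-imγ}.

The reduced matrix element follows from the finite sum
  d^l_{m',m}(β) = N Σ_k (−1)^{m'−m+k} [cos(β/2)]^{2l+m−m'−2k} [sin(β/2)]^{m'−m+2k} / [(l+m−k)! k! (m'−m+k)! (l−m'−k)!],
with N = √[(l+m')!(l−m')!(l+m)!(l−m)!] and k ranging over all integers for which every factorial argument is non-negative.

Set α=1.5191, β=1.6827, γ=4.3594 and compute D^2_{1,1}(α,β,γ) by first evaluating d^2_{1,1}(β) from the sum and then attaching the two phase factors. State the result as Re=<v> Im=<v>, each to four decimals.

Re=-0.4995 Im=-0.2139

First d^2_{1,1}(β=1.6827), then the phase factors e^{-i(1)α} and e^{-i(1)γ}:
c=cos(1.682700/2)=0.666457, s=sin(1.682700/2)=0.745544; N=√[6·1·6·1]=6.000000
Admissible k: 0..1 (factorial args all ≥0)
  k=0: (−1)^0·6.0000/(6)·0.6665^4·0.7455^0 = +0.197282
  k=1: (−1)^1·6.0000/(2)·0.6665^2·0.7455^2 = -0.740647
d^2_{1,1}(1.6827) = +0.197282 -0.740647 = -0.543365
D = (+0.051673-0.998664i)·(-0.543365)·(-0.345704+0.938344i) = -0.499475-0.213939i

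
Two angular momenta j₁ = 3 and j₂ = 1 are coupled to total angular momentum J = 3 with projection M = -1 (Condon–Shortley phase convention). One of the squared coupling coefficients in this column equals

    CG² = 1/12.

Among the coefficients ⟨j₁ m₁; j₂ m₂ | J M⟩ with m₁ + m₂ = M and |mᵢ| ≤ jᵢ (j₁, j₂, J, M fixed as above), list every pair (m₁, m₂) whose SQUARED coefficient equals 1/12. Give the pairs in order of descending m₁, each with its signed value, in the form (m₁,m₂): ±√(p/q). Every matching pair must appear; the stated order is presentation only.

Admissible pairs with m₁+m₂ = M = -1: (-2,1), (-1,0), (0,-1)
  (m₁,m₂)=(0,-1): CG² = 1/2, CG = +√(1/2)
  (m₁,m₂)=(-1,0): CG² = 1/12, CG = −√(1/12)   ← matches the target
  (m₁,m₂)=(-2,1): CG² = 5/12, CG = −√(5/12)
Pairs with CG² = 1/12: (-1,0): −√(1/12)

(-1,0): −√(1/12)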